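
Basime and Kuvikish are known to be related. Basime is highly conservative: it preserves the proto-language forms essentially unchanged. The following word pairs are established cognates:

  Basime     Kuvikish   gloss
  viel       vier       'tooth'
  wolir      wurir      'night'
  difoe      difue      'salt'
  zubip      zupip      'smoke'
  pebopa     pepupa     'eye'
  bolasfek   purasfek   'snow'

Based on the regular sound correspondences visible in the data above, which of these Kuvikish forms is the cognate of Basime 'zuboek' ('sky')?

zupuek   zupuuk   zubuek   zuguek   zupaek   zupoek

zupuek

pebopa ~ pepupa — Basime b corresponds to Kuvikish p between vowels (before a back vowel).
difoe ~ difue — Basime o corresponds to Kuvikish u after a consonant, before a front vowel.
Applying these to Basime 'zuboek':
  zuboek → zupoek   (b→p between vowels (before a back vowel))
  zupoek → zupuek   (o→u after a consonant, before a front vowel)
So the Kuvikish cognate is 'zupuek'.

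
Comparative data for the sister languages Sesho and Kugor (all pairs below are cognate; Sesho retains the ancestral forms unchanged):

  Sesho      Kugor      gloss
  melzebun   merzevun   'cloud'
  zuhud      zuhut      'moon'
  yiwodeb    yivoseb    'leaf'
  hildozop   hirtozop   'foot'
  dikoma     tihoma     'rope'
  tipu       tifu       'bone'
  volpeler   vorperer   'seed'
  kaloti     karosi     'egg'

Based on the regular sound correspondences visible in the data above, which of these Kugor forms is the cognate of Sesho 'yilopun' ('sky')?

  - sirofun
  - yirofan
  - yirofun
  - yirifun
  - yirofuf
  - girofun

kaloti ~ karosi — Sesho l corresponds to Kugor r between vowels (before a back vowel).
tipu ~ tifu — Sesho p corresponds to Kugor f between vowels (before a back vowel).
Applying these to Sesho 'yilopun':
  yilopun → yiropun   (l→r between vowels (before a back vowel))
  yiropun → yirofun   (p→f between vowels (before a back vowel))
So the Kugor cognate is 'yirofun'.

yirofun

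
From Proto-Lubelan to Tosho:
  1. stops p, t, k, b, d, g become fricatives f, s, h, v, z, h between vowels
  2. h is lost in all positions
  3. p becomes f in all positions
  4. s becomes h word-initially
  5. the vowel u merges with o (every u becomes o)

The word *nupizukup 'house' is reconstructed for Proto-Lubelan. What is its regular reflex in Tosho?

Tosho: *nupizukup
  nupizukup → nufizuhup   [intervocalic lenition]
  nufizuhup → nufizuup   [h-loss]
  nufizuup → nufizuuf   [unconditioned shift]
  nufizuuf (rule 4 does not apply)
  nufizuuf → nofizoof   [vowel merger]
  giving Tosho nofizoof.

nofizoof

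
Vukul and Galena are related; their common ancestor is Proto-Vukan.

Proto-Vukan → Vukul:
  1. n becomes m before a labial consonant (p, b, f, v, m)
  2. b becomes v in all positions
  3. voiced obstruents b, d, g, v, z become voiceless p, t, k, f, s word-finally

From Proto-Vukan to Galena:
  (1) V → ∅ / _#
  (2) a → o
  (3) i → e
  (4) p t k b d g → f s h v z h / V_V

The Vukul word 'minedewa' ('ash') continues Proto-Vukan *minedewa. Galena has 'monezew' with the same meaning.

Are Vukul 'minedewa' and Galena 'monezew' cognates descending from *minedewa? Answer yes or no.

Derive the expected Galena reflex of *minedewa:
Galena: start from *minedewa.
  rule 1 (apocope): minedewa → minedew
  rule 2: no change — minedew
  rule 3 (vowel merger): minedew → menedew
  rule 4 (intervocalic lenition): menedew → menezew
  ⇒ Galena menezew
The regular Galena reflex would be 'menezew', but the attested form is 'monezew'. The correspondence is irregular, so they are not cognates (the Galena form has a different source).

no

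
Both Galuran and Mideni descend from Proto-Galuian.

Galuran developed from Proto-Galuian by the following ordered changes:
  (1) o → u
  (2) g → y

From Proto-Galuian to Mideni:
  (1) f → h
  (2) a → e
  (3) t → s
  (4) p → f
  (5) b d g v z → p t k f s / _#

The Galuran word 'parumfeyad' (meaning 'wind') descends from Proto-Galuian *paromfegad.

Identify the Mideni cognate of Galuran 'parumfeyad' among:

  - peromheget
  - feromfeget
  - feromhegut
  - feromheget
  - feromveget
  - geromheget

feromheget

Mideni: *paromfegad
  paromfegad → paromhegad   [unconditioned shift]
  paromhegad → peromheged   [vowel merger]
  peromheged (rule 3 does not apply)
  peromheged → feromheged   [unconditioned shift]
  feromheged → feromheget   [final devoicing]
  giving Mideni feromheget.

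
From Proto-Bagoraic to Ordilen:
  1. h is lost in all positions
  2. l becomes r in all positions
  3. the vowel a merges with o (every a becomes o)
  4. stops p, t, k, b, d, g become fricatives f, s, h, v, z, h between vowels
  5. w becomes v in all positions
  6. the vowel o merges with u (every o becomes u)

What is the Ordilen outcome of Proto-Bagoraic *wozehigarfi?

Ordilen: *wozehigarfi
  wozehigarfi → wozeigarfi   [h-loss]
  wozeigarfi (rule 2 does not apply)
  wozeigarfi → wozeigorfi   [vowel merger]
  wozeigorfi → wozeihorfi   [intervocalic lenition]
  wozeihorfi → vozeihorfi   [unconditioned shift]
  vozeihorfi → vuzeihurfi   [vowel merger]
  giving Ordilen vuzeihurfi.

vuzeihurfi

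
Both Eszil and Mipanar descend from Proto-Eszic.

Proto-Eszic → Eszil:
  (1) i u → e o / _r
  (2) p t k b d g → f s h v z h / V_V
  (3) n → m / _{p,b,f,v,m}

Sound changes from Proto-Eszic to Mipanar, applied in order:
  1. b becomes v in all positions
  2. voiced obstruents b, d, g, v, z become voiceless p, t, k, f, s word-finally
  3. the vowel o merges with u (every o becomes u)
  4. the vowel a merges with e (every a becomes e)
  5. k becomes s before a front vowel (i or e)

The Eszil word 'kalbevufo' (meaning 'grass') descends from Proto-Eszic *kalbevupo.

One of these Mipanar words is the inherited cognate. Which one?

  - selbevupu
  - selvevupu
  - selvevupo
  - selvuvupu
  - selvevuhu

selvevupu

Mipanar: *kalbevupo > kalvevupo > kalvevupu > kelvevupu > selvevupu  (by unconditioned shift, vowel merger, vowel merger, palatalisation)
The other candidates each miss or misapply at least one Mipanar change.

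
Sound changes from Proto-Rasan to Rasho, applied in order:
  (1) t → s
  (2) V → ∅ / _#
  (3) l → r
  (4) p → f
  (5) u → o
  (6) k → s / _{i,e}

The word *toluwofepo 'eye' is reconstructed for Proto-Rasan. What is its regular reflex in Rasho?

sorowofef

Rasho: *toluwofepo > soluwofepo > soluwofep > soruwofep > soruwofef > sorowofef  (by unconditioned shift, apocope, unconditioned shift, unconditioned shift, vowel merger)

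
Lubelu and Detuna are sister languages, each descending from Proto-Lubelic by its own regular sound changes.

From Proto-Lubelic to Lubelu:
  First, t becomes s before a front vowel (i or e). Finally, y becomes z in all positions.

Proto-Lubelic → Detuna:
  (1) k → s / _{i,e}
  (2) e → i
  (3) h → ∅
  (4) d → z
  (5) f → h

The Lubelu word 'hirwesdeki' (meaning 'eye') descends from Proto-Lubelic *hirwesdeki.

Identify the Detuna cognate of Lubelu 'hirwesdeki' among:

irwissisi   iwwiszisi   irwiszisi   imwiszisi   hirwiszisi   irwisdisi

irwiszisi

Detuna: start from *hirwesdeki.
  rule 1 (palatalisation): hirwesdeki → hirwesdesi
  rule 2 (vowel merger): hirwesdesi → hirwisdisi
  rule 3 (h-loss): hirwisdisi → irwisdisi
  rule 4 (unconditioned shift): irwisdisi → irwiszisi
  rule 5: no change — irwiszisi
  ⇒ Detuna irwiszisi
The other candidates each miss or misapply at least one Detuna change.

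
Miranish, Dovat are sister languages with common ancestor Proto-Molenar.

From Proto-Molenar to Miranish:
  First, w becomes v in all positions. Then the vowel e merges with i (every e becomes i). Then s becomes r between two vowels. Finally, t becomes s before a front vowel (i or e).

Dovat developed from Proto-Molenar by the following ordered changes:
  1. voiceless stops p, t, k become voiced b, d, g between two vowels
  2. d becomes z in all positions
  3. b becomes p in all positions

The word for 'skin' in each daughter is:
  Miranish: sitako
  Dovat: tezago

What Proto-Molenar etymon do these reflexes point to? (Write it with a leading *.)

Position 5: Miranish has k, Dovat has g. Miranish preserves k here (none of its changes turn any other segment into k), so the proto-segment is *k.
Position 3: Miranish has t, Dovat has z. Miranish preserves t here (none of its changes turn any other segment into t), so the proto-segment is *t.
Verify the candidate proto-form against each daughter:
Miranish: *tetako > titako > sitako  (by vowel merger, palatalisation)
Dovat: *tetako > tedago > tezago  (by intervocalic voicing, unconditioned shift)
Only *tetako yields all of Miranish sitako, Dovat tezago.

*tetako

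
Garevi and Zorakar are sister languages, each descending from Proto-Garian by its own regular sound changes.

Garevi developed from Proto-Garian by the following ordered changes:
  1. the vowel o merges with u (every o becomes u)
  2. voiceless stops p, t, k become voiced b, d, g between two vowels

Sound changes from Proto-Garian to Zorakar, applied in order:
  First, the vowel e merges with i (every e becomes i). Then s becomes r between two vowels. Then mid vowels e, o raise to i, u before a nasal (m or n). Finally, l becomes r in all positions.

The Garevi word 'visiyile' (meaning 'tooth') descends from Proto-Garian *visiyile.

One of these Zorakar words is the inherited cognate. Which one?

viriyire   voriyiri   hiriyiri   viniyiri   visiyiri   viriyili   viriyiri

viriyiri

Zorakar: *visiyile
  visiyile → visiyili   [vowel merger]
  visiyili → viriyili   [rhotacism]
  viriyili (rule 3 does not apply)
  viriyili → viriyiri   [unconditioned shift]
  giving Zorakar viriyiri.
Only 'viriyiri' matches the regular Zorakar development of *visiyile.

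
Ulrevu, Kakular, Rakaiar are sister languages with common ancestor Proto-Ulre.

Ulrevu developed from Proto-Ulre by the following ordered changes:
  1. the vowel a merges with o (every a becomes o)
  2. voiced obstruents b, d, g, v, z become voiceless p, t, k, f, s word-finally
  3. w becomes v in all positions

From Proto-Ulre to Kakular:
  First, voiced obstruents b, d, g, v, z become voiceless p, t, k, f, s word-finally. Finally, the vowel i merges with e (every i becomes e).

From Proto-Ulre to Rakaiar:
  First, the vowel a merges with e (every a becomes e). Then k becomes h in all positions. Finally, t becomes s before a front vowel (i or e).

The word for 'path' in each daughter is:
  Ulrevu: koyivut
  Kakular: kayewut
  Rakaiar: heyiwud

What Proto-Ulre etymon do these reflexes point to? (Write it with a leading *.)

*kayiwud

Position 2: Ulrevu has o, Kakular has a, Rakaiar has e. Kakular preserves a here (none of its changes turn any other segment into a), so the proto-segment is *a.
Position 1: Ulrevu has k, Kakular has k, Rakaiar has h. Taking the neighbouring segments as reconstructed: Ulrevu k can only go back to *k; Kakular k can only go back to *k; Rakaiar h could go back to *k or *h — the one source consistent with every daughter is *k.
Verify the candidate proto-form against each daughter:
Ulrevu: start from *kayiwud.
  rule 1 (vowel merger): kayiwud → koyiwud
  rule 2 (final devoicing): koyiwud → koyiwut
  rule 3 (unconditioned shift): koyiwut → koyivut
  ⇒ Ulrevu koyivut
Kakular: *kayiwud > kayiwut > kayewut  (by final devoicing, vowel merger)
Rakaiar: *kayiwud > keyiwud > heyiwud  (by vowel merger, unconditioned shift)
*kayiwud is the unique common source.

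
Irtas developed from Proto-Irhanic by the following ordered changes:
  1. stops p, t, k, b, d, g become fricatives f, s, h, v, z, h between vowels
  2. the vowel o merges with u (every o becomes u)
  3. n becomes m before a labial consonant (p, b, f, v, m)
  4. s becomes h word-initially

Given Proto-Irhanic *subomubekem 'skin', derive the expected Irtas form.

huvumuvehem

Irtas: *subomubekem
  subomubekem → suvomuvehem   [intervocalic lenition]
  suvomuvehem → suvumuvehem   [vowel merger]
  suvumuvehem (rule 3 does not apply)
  suvumuvehem → huvumuvehem   [debuccalisation]
  giving Irtas huvumuvehem.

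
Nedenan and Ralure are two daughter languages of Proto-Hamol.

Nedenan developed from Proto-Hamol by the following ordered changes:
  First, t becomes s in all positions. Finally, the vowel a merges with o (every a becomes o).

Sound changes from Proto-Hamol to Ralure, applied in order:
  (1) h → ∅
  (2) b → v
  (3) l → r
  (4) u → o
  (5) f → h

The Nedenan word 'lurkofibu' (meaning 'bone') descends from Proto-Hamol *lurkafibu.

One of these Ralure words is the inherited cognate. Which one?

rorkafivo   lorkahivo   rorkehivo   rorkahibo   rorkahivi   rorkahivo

Ralure: start from *lurkafibu.
  rule 1: no change — lurkafibu
  rule 2 (unconditioned shift): lurkafibu → lurkafivu
  rule 3 (unconditioned shift): lurkafivu → rurkafivu
  rule 4 (vowel merger): rurkafivu → rorkafivo
  rule 5 (unconditioned shift): rorkafivo → rorkahivo
  ⇒ Ralure rorkahivo
Only 'rorkahivo' matches the regular Ralure development of *lurkafibu.

rorkahivo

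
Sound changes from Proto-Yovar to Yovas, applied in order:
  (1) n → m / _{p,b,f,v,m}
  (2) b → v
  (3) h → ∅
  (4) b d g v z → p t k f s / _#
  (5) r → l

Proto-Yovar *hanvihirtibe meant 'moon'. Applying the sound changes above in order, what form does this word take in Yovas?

Yovas: start from *hanvihirtibe.
  rule 1 (nasal place assimilation): hanvihirtibe → hamvihirtibe
  rule 2 (unconditioned shift): hamvihirtibe → hamvihirtive
  rule 3 (h-loss): hamvihirtive → amviirtive
  rule 4: no change — amviirtive
  rule 5 (unconditioned shift): amviirtive → amviiltive
  ⇒ Yovas amviiltive

amviiltive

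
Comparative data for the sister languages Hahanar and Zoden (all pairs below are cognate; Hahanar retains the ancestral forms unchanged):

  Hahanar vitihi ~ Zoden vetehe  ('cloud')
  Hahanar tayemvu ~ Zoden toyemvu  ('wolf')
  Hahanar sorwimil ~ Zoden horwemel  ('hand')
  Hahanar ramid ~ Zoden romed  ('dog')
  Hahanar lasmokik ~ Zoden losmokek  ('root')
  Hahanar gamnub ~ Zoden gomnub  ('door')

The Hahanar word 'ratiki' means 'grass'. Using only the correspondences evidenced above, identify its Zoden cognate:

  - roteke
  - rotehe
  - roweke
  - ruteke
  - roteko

roteke

tayemvu ~ toyemvu, lasmokik ~ losmokek — Hahanar a corresponds to Zoden o after a consonant, before a consonant other than r, m, n, p, b, f, v.
vitihi ~ vetehe, sorwimil ~ horwemel — Hahanar i corresponds to Zoden e after a consonant, before a consonant other than r, m, n, p, b, f, v.
vitihi ~ vetehe — Hahanar i corresponds to Zoden e word-finally.
Applying these to Hahanar 'ratiki':
  ratiki → rotiki   (a→o after a consonant, before a consonant other than r, m, n, p, b, f, v)
  rotiki → roteki   (i→e after a consonant, before a consonant other than r, m, n, p, b, f, v)
  roteki → roteke   (i→e word-finally)
So the Zoden cognate is 'roteke'.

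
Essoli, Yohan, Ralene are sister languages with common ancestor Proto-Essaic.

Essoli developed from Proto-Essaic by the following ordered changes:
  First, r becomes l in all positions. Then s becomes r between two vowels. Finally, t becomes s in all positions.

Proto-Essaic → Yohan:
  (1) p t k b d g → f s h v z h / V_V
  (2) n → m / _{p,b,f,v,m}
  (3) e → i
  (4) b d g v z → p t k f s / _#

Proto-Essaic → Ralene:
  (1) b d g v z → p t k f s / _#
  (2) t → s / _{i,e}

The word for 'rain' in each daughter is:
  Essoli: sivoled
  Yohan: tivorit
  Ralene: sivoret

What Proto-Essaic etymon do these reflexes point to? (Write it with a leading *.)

*tivored

Position 5: Essoli has l, Yohan has r, Ralene has r. Yohan preserves r here (none of its changes turn any other segment into r), so the proto-segment is *r.
Position 6: Essoli has e, Yohan has i, Ralene has e. Essoli preserves e here (none of its changes turn any other segment into e), so the proto-segment is *e.
Continuing position by position gives *tivored; check it forward:
Essoli: *tivored > tivoled > sivoled  (by unconditioned shift, unconditioned shift)
Yohan: start from *tivored.
  rule 1: no change — tivored
  rule 2: no change — tivored
  rule 3 (vowel merger): tivored → tivorid
  rule 4 (final devoicing): tivorid → tivorit
  ⇒ Yohan tivorit
Ralene: *tivored > tivoret > sivoret  (by final devoicing, palatalisation)
Only *tivored yields all of Essoli sivoled, Yohan tivorit, Ralene sivoret.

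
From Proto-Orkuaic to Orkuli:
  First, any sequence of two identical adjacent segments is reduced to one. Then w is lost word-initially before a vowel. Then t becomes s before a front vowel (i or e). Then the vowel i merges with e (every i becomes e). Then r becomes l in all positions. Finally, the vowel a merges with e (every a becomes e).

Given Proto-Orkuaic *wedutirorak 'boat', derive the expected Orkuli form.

eduselolek

Orkuli: *wedutirorak
  wedutirorak (rule 1 does not apply)
  wedutirorak → edutirorak   [glide loss]
  edutirorak → edusirorak   [palatalisation]
  edusirorak → eduserorak   [vowel merger]
  eduserorak → eduselolak   [unconditioned shift]
  eduselolak → eduselolek   [vowel merger]
  giving Orkuli eduselolek.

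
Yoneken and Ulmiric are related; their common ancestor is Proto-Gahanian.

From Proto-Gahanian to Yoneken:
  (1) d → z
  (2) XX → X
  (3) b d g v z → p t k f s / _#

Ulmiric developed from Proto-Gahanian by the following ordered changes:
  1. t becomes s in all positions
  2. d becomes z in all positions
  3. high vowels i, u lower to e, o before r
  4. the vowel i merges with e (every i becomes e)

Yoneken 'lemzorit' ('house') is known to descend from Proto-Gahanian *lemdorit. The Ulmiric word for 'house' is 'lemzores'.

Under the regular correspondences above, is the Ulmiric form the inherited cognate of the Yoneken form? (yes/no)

yes

Derive the expected Ulmiric reflex of *lemdorit:
Ulmiric: start from *lemdorit.
  rule 1 (unconditioned shift): lemdorit → lemdoris
  rule 2 (unconditioned shift): lemdoris → lemzoris
  rule 3: no change — lemzoris
  rule 4 (vowel merger): lemzoris → lemzores
  ⇒ Ulmiric lemzores
Ulmiric 'lemzores' matches the regular reflex exactly, so the pair is cognate.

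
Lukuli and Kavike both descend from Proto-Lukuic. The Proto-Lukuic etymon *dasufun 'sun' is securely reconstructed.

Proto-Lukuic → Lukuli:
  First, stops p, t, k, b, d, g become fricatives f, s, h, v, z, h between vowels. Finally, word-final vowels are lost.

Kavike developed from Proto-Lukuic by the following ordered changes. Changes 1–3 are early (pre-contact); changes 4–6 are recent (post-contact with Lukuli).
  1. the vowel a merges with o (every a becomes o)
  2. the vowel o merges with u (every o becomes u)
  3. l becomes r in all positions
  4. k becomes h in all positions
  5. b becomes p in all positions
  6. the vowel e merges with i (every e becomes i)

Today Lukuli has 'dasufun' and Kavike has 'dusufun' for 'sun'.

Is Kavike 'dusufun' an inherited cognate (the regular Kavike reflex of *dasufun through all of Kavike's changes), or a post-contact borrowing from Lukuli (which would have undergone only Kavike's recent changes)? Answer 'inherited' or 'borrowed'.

inherited

If inherited, *dasufun would pass through all of Kavike's changes:
Kavike: *dasufun
  dasufun → dosufun   [vowel merger]
  dosufun → dusufun   [vowel merger]
  dusufun (rule 3 does not apply)
  dusufun (rule 4 does not apply)
  dusufun (rule 5 does not apply)
  dusufun (rule 6 does not apply)
  giving Kavike dusufun.
If borrowed from Lukuli 'dasufun' after the early changes, it would undergo only the recent ones:
  rule 4 (unconditioned shift): no change (dasufun)
  rule 5 (unconditioned shift): no change (dasufun)
  rule 6 (vowel merger): no change (dasufun)
  ⇒ as a loan: dasufun
Kavike 'dusufun' matches the inherited outcome exactly, so it is an inherited cognate, not a loan.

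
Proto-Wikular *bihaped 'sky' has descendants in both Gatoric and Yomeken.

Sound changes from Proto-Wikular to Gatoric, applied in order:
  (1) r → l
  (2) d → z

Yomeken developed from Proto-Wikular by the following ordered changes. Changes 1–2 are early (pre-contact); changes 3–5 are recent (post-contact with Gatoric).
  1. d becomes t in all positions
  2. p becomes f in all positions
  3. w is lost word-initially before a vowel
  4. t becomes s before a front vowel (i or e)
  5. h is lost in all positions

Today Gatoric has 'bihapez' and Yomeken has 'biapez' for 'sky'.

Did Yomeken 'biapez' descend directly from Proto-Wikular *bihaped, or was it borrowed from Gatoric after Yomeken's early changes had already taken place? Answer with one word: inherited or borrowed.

borrowed

If inherited, *bihaped would pass through all of Yomeken's changes:
Yomeken: start from *bihaped.
  rule 1 (unconditioned shift): bihaped → bihapet
  rule 2 (unconditioned shift): bihapet → bihafet
  rule 3: no change — bihafet
  rule 4: no change — bihafet
  rule 5 (h-loss): bihafet → biafet
  ⇒ Yomeken biafet
If borrowed from Gatoric 'bihapez' after the early changes, it would undergo only the recent ones:
  rule 3 (glide loss): no change (bihapez)
  rule 4 (palatalisation): no change (bihapez)
  rule 5 (h-loss): bihapez → biapez
  ⇒ as a loan: biapez
Yomeken 'biapez' matches the loan outcome 'biapez', not the inherited 'biafet' — it skipped the early Yomeken changes, so it was borrowed from Gatoric.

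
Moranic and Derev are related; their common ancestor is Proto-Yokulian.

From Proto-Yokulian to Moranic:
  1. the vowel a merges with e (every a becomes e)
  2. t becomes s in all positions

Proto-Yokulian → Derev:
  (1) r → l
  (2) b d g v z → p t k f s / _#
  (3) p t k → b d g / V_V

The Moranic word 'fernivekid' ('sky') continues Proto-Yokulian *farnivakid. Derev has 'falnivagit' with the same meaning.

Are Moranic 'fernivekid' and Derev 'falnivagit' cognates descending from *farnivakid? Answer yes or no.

yes

Derive the expected Derev reflex of *farnivakid:
Derev: *farnivakid > falnivakid > falnivakit > falnivagit  (by unconditioned shift, final devoicing, intervocalic voicing)
Derev 'falnivagit' matches the regular reflex exactly, so the pair is cognate.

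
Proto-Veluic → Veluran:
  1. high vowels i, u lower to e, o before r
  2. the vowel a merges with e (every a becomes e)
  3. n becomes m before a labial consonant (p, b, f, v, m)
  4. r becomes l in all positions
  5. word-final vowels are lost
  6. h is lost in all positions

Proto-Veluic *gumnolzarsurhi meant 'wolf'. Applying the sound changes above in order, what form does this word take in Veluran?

Veluran: *gumnolzarsurhi
  gumnolzarsurhi → gumnolzarsorhi   [pre-rhotic lowering]
  gumnolzarsorhi → gumnolzersorhi   [vowel merger]
  gumnolzersorhi (rule 3 does not apply)
  gumnolzersorhi → gumnolzelsolhi   [unconditioned shift]
  gumnolzelsolhi → gumnolzelsolh   [apocope]
  gumnolzelsolh → gumnolzelsol   [h-loss]
  giving Veluran gumnolzelsol.

gumnolzelsol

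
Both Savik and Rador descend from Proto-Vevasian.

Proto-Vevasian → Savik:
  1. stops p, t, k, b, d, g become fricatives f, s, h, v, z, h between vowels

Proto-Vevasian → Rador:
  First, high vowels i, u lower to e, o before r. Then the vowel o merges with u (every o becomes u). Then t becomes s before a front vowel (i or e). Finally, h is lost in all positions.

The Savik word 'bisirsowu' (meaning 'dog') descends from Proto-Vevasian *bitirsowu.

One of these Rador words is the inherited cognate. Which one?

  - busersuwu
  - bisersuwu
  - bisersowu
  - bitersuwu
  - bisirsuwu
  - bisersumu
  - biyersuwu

bisersuwu

Rador: start from *bitirsowu.
  rule 1 (pre-rhotic lowering): bitirsowu → bitersowu
  rule 2 (vowel merger): bitersowu → bitersuwu
  rule 3 (palatalisation): bitersuwu → bisersuwu
  rule 4: no change — bisersuwu
  ⇒ Rador bisersuwu
Only 'bisersuwu' matches the regular Rador development of *bitirsowu.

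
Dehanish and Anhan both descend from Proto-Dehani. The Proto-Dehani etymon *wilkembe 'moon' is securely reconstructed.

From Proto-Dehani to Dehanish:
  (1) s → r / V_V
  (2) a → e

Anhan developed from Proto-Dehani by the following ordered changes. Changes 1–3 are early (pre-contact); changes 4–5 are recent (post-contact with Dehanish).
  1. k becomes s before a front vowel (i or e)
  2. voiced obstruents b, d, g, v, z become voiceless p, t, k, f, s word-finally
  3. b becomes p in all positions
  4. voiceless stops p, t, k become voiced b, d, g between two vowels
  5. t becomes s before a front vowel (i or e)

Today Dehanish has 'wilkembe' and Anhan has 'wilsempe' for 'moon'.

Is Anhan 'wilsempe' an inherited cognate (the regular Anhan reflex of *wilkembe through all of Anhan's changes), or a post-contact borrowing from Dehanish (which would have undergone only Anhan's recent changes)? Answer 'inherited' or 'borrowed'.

If inherited, *wilkembe would pass through all of Anhan's changes:
Anhan: *wilkembe
  wilkembe → wilsembe   [palatalisation]
  wilsembe (rule 2 does not apply)
  wilsembe → wilsempe   [unconditioned shift]
  wilsempe (rule 4 does not apply)
  wilsempe (rule 5 does not apply)
  giving Anhan wilsempe.
If borrowed from Dehanish 'wilkembe' after the early changes, it would undergo only the recent ones:
  rule 4 (intervocalic voicing): no change (wilkembe)
  rule 5 (palatalisation): no change (wilkembe)
  ⇒ as a loan: wilkembe
Anhan 'wilsempe' matches the inherited outcome exactly, so it is an inherited cognate, not a loan.

inherited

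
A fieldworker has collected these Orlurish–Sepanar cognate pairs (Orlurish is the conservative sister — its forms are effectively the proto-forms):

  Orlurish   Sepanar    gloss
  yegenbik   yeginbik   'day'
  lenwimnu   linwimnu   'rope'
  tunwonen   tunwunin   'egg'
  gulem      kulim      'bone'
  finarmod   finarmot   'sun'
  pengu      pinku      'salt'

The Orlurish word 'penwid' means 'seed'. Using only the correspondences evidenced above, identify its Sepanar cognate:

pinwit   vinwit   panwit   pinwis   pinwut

yegenbik ~ yeginbik, lenwimnu ~ linwimnu — Orlurish e corresponds to Sepanar i after a consonant, before a nasal.
finarmod ~ finarmot — Orlurish d corresponds to Sepanar t word-finally.
Applying these to Orlurish 'penwid':
  penwid → pinwid   (e→i after a consonant, before a nasal)
  pinwid → pinwit   (d→t word-finally)
So the Sepanar cognate is 'pinwit'.

pinwit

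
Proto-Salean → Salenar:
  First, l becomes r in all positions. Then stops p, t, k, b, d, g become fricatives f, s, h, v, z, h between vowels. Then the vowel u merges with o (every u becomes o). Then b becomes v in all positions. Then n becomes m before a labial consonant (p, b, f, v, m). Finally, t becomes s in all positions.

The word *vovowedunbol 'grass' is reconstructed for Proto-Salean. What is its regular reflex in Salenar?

vovowezomvor

Salenar: start from *vovowedunbol.
  rule 1 (unconditioned shift): vovowedunbol → vovowedunbor
  rule 2 (intervocalic lenition): vovowedunbor → vovowezunbor
  rule 3 (vowel merger): vovowezunbor → vovowezonbor
  rule 4 (unconditioned shift): vovowezonbor → vovowezonvor
  rule 5 (nasal place assimilation): vovowezonvor → vovowezomvor
  rule 6: no change — vovowezomvor
  ⇒ Salenar vovowezomvor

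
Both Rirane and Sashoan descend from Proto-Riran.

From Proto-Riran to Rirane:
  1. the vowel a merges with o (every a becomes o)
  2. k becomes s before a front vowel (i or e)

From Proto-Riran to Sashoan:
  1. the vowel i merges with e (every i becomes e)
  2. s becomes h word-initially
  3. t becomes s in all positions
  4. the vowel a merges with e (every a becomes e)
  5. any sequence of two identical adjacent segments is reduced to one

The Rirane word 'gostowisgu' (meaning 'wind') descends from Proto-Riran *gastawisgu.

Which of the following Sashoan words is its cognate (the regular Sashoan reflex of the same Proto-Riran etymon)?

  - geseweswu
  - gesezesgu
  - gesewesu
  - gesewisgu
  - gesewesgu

Sashoan: *gastawisgu
  gastawisgu → gastawesgu   [vowel merger]
  gastawesgu (rule 2 does not apply)
  gastawesgu → gassawesgu   [unconditioned shift]
  gassawesgu → gessewesgu   [vowel merger]
  gessewesgu → gesewesgu   [degemination]
  giving Sashoan gesewesgu.
Among the options, 'gesewesgu' alone shows every Sashoan change applied in order.

gesewesgu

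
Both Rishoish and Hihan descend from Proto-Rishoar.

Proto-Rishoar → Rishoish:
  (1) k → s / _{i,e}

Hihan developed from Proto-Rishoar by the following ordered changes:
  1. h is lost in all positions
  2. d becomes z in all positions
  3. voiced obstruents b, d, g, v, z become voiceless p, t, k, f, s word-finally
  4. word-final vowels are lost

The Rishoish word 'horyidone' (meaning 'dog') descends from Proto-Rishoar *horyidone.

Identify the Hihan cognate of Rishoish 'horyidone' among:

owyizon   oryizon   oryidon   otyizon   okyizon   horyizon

Hihan: *horyidone > oryidone > oryizone > oryizon  (by h-loss, unconditioned shift, apocope)
The other candidates each miss or misapply at least one Hihan change.

oryizon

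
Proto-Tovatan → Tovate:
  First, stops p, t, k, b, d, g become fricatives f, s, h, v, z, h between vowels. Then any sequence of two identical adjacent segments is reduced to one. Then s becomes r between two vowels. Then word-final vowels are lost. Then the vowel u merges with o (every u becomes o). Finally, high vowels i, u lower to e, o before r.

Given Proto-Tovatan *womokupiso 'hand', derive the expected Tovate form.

womohofer

Tovate: *womokupiso > womohufiso > womohufiro > womohufir > womohofir > womohofer  (by intervocalic lenition, rhotacism, apocope, vowel merger, pre-rhotic lowering)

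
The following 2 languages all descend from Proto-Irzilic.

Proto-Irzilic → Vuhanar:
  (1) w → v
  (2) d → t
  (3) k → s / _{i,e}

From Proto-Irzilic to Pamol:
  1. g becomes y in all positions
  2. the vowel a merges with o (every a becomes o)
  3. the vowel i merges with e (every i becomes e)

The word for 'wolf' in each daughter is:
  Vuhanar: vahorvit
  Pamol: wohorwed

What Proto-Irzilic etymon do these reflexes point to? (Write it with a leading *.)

*wahorwid

Position 2: Vuhanar has a, Pamol has o. Vuhanar preserves a here (none of its changes turn any other segment into a), so the proto-segment is *a.
Position 1: Vuhanar has v, Pamol has w. Pamol preserves w here (none of its changes turn any other segment into w), so the proto-segment is *w.
Position 7: Vuhanar has i, Pamol has e. Vuhanar preserves i here (none of its changes turn any other segment into i), so the proto-segment is *i.
Verify the candidate proto-form against each daughter:
Vuhanar: start from *wahorwid.
  rule 1 (unconditioned shift): wahorwid → vahorvid
  rule 2 (unconditioned shift): vahorvid → vahorvit
  rule 3: no change — vahorvit
  ⇒ Vuhanar vahorvit
Pamol: *wahorwid > wohorwid > wohorwed  (by vowel merger, vowel merger)
Only *wahorwid yields all of Vuhanar vahorvit, Pamol wohorwed.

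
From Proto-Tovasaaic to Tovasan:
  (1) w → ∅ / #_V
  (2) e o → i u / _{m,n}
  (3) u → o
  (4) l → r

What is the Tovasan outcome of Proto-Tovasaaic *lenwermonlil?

rinwermonrir

Tovasan: start from *lenwermonlil.
  rule 1: no change — lenwermonlil
  rule 2 (pre-nasal raising): lenwermonlil → linwermunlil
  rule 3 (vowel merger): linwermunlil → linwermonlil
  rule 4 (unconditioned shift): linwermonlil → rinwermonrir
  ⇒ Tovasan rinwermonrir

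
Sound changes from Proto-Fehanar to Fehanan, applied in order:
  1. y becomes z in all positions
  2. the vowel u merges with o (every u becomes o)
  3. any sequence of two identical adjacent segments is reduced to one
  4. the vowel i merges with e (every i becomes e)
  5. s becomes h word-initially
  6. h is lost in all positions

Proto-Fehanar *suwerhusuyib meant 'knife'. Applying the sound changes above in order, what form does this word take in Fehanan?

Fehanan: start from *suwerhusuyib.
  rule 1 (unconditioned shift): suwerhusuyib → suwerhusuzib
  rule 2 (vowel merger): suwerhusuzib → sowerhosozib
  rule 3: no change — sowerhosozib
  rule 4 (vowel merger): sowerhosozib → sowerhosozeb
  rule 5 (debuccalisation): sowerhosozeb → howerhosozeb
  rule 6 (h-loss): howerhosozeb → owerosozeb
  ⇒ Fehanan owerosozeb

owerosozeb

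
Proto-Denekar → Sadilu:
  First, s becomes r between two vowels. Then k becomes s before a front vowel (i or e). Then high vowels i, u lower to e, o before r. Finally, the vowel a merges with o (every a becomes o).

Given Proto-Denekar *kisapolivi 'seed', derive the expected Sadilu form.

seropolivi

Sadilu: *kisapolivi
  kisapolivi → kirapolivi   [rhotacism]
  kirapolivi → sirapolivi   [palatalisation]
  sirapolivi → serapolivi   [pre-rhotic lowering]
  serapolivi → seropolivi   [vowel merger]
  giving Sadilu seropolivi.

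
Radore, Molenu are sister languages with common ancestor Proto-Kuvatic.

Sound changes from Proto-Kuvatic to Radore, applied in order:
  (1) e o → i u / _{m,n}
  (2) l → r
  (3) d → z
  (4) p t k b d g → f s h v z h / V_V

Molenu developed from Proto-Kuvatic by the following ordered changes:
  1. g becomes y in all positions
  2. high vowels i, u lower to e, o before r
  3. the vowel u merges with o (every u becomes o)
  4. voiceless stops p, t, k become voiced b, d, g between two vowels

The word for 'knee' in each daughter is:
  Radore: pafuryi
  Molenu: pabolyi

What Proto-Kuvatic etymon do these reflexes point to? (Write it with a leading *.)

Position 5: Radore has r, Molenu has l. Molenu preserves l here (none of its changes turn any other segment into l), so the proto-segment is *l.
Position 3: Radore has f, Molenu has b. Taking the neighbouring segments as reconstructed: Radore f could go back to *p or *f; Molenu b could go back to *p or *b — the one source consistent with every daughter is *p.
Position 4: Radore has u, Molenu has o. Taking the neighbouring segments as reconstructed: Radore u can only go back to *u; Molenu o could go back to *o or *u — the one source consistent with every daughter is *u.
This points to *papulyi. Verify forward in each daughter:
Radore: *papulyi > papuryi > pafuryi  (by unconditioned shift, intervocalic lenition)
Molenu: *papulyi
  papulyi (rule 1 does not apply)
  papulyi (rule 2 does not apply)
  papulyi → papolyi   [vowel merger]
  papolyi → pabolyi   [intervocalic voicing]
  giving Molenu pabolyi.
*papulyi is the unique common source.

*papulyi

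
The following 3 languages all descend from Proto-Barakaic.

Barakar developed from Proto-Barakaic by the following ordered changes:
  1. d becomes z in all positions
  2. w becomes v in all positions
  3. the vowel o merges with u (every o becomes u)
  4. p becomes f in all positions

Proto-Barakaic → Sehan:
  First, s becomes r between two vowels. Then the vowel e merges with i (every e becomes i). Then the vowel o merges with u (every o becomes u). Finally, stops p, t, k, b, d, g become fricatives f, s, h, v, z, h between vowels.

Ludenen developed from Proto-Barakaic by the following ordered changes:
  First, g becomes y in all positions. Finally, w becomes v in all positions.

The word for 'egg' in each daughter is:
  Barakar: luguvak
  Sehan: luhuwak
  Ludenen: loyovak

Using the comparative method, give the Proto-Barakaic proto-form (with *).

Position 3: Barakar has g, Sehan has h, Ludenen has y. Barakar preserves g here (none of its changes turn any other segment into g), so the proto-segment is *g.
Position 2: Barakar has u, Sehan has u, Ludenen has o. Ludenen preserves o here (none of its changes turn any other segment into o), so the proto-segment is *o.
This points to *logowak. Verify forward in each daughter:
Barakar: *logowak > logovak > luguvak  (by unconditioned shift, vowel merger)
Sehan: *logowak > luguwak > luhuwak  (by vowel merger, intervocalic lenition)
Ludenen: *logowak > loyowak > loyovak  (by unconditioned shift, unconditioned shift)
*logowak is the unique common source.

*logowak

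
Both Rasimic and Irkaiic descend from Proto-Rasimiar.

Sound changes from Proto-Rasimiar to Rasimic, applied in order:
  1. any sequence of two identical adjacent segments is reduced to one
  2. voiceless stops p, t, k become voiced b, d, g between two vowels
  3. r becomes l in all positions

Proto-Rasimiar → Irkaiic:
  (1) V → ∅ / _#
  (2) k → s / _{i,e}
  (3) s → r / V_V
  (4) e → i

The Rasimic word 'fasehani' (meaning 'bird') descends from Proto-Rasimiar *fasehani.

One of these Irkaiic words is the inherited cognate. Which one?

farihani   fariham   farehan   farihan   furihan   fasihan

farihan

Irkaiic: *fasehani > fasehan > farehan > farihan  (by apocope, rhotacism, vowel merger)
Among the options, 'farihan' alone shows every Irkaiic change applied in order.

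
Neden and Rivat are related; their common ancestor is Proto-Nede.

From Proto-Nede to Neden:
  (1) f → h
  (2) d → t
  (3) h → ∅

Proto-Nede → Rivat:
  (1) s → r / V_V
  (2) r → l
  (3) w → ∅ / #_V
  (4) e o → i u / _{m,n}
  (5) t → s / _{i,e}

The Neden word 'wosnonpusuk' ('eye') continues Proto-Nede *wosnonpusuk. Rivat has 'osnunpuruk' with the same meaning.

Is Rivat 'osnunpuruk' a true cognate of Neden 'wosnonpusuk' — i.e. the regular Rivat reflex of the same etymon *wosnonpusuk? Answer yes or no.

Derive the expected Rivat reflex of *wosnonpusuk:
Rivat: *wosnonpusuk > wosnonpuruk > wosnonpuluk > osnonpuluk > osnunpuluk  (by rhotacism, unconditioned shift, glide loss, pre-nasal raising)
The regular Rivat reflex would be 'osnunpuluk', but the attested form is 'osnunpuruk'. The correspondence is irregular, so they are not cognates (the Rivat form has a different source).

no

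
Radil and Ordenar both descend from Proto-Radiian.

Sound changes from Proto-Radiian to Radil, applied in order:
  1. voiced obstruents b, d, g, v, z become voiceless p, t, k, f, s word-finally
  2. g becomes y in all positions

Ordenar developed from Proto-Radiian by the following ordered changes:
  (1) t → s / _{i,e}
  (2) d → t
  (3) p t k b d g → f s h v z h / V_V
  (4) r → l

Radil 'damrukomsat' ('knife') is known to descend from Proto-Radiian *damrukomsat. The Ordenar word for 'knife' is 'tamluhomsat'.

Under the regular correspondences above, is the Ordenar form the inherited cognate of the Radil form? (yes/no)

yes

Derive the expected Ordenar reflex of *damrukomsat:
Ordenar: *damrukomsat > tamrukomsat > tamruhomsat > tamluhomsat  (by unconditioned shift, intervocalic lenition, unconditioned shift)
Ordenar 'tamluhomsat' matches the regular reflex exactly, so the pair is cognate.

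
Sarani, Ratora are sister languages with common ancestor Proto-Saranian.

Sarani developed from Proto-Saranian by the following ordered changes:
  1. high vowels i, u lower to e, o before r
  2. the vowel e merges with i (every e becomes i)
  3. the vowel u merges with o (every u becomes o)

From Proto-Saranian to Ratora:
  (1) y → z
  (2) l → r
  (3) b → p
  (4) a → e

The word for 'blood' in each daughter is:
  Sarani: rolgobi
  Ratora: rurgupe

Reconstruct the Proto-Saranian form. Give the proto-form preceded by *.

*rulgube

Position 5: Sarani has o, Ratora has u. Ratora preserves u here (none of its changes turn any other segment into u), so the proto-segment is *u.
Position 3: Sarani has l, Ratora has r. Sarani preserves l here (none of its changes turn any other segment into l), so the proto-segment is *l.
Position 2: Sarani has o, Ratora has u. Ratora preserves u here (none of its changes turn any other segment into u), so the proto-segment is *u.
Verify the candidate proto-form against each daughter:
Sarani: start from *rulgube.
  rule 1: no change — rulgube
  rule 2 (vowel merger): rulgube → rulgubi
  rule 3 (vowel merger): rulgubi → rolgobi
  ⇒ Sarani rolgobi
Ratora: start from *rulgube.
  rule 1: no change — rulgube
  rule 2 (unconditioned shift): rulgube → rurgube
  rule 3 (unconditioned shift): rurgube → rurgupe
  rule 4: no change — rurgupe
  ⇒ Ratora rurgupe
*rulgube is the unique common source.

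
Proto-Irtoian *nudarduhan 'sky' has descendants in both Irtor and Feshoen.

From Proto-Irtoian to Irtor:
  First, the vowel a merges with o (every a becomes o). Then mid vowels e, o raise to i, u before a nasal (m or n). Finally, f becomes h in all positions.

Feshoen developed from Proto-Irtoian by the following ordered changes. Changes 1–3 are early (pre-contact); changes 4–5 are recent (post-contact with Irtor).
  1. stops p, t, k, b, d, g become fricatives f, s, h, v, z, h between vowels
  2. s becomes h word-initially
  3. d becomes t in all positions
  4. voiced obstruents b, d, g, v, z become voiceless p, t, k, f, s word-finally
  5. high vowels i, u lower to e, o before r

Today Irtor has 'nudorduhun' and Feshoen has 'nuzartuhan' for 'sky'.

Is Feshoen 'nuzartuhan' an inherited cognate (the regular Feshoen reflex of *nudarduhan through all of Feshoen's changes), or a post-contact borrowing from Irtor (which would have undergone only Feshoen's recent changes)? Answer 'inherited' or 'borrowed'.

inherited

If inherited, *nudarduhan would pass through all of Feshoen's changes:
Feshoen: *nudarduhan
  nudarduhan → nuzarduhan   [intervocalic lenition]
  nuzarduhan (rule 2 does not apply)
  nuzarduhan → nuzartuhan   [unconditioned shift]
  nuzartuhan (rule 4 does not apply)
  nuzartuhan (rule 5 does not apply)
  giving Feshoen nuzartuhan.
If borrowed from Irtor 'nudorduhun' after the early changes, it would undergo only the recent ones:
  rule 4 (final devoicing): no change (nudorduhun)
  rule 5 (pre-rhotic lowering): no change (nudorduhun)
  ⇒ as a loan: nudorduhun
Feshoen 'nuzartuhan' matches the inherited outcome exactly, so it is an inherited cognate, not a loan.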